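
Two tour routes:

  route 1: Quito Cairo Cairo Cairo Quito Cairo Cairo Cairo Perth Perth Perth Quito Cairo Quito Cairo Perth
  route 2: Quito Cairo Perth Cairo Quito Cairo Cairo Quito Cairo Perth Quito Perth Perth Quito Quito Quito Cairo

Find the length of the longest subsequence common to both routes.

13

Taking Quito at route 1[1]=route 2[1]; then Cairo at route 1[2]=route 2[2]; then Cairo at route 1[4]=route 2[4]; then Quito at route 1[5]=route 2[5]; then Cairo at route 1[6]=route 2[6]; then Cairo at route 1[7]=route 2[7]; then Cairo at route 1[8]=route 2[9]; then Perth at route 1[9]=route 2[10]; then Perth at route 1[10]=route 2[12]; then Perth at route 1[11]=route 2[13]; then Quito at route 1[12]=route 2[15]; then Quito at route 1[14]=route 2[16]; then Cairo at route 1[15]=route 2[17] gives a common subsequence of length 13. The LCS DP gives dp[16][17] = 13, so this is optimal.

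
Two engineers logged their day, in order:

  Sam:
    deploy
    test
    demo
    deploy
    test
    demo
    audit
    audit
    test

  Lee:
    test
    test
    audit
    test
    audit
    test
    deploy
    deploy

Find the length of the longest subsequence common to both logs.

One common subsequence of length 5: test [2,1]; then test [5,2]; then audit [7,3]; then audit [8,5]; then test [9,6], and the DP table's final entry dp[9][8] is also 5, so no common subsequence is longer.

5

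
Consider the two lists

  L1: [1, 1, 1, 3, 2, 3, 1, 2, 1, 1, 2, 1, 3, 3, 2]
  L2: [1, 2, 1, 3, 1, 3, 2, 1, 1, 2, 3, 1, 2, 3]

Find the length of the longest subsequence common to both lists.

10

Taking 1 [1,1]; then 1 [2,3]; then 1 [3,5]; then 3 [4,6]; then 2 [5,7]; then 1 [7,9]; then 2 [8,10]; then 1 [10,12]; then 2 [11,13]; then 3 [14,14] gives a common subsequence of length 10, and the DP table's final entry dp[15][14] is also 10, so no common subsequence is longer.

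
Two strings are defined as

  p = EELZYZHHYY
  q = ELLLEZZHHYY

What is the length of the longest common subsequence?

8

One common subsequence of length 8: E [1,1]; then E [2,5]; then Z [4,6]; then Z [6,7]; then H [7,8]; then H [8,9]; then Y [9,10]; then Y [10,11]. dp[10][11] = 8 confirms this is the maximum.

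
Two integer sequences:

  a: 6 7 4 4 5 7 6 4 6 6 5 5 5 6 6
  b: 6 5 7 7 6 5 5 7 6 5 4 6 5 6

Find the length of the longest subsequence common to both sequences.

One common subsequence of length 9: 6 [1,1], 7 [2,4], 5 [5,7], 7 [6,8], 6 [7,9], 4 [8,11], 6 [10,12], 5 [13,13], 6 [15,14]. Since dp[15][14] = 9, nothing longer is possible.

9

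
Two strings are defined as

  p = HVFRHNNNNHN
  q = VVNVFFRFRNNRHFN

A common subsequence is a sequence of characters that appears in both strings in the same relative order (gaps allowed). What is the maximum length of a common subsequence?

7

Taking V at p[2]=q[4], F at p[3]=q[8], R at p[4]=q[9], N at p[6]=q[10], N at p[7]=q[11], H at p[10]=q[13], N at p[11]=q[15] gives a common subsequence of length 7. The LCS DP gives dp[11][15] = 7, so this is optimal.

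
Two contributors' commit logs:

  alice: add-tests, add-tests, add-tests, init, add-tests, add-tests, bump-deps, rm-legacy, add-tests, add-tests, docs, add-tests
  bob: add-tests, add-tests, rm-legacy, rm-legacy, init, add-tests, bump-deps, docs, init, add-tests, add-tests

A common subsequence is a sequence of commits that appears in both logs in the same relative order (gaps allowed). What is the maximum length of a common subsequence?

7

Pick add-tests at alice[1]=bob[1], add-tests at alice[2]=bob[2], init at alice[4]=bob[5], add-tests at alice[6]=bob[6], bump-deps at alice[7]=bob[7], add-tests at alice[10]=bob[10], add-tests at alice[12]=bob[11]; all 7 commits appear in both, in order. dp[12][11] = 7 confirms this is the maximum.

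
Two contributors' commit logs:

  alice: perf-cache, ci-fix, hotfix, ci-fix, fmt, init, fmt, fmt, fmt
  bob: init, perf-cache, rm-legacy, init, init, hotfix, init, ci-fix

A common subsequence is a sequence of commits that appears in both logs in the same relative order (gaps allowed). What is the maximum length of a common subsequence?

3

Taking perf-cache (alice #1, bob #2); then hotfix (alice #3, bob #6); then ci-fix (alice #4, bob #8) gives a common subsequence of length 3. The LCS DP gives dp[9][8] = 3, so this is optimal.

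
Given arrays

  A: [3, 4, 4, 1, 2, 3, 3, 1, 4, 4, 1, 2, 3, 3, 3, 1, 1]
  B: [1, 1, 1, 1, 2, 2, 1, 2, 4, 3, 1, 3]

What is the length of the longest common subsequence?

One common subsequence of length 6: 1 (A #4, B #4), 2 (A #5, B #6), 1 (A #8, B #7), 4 (A #9, B #9), 1 (A #11, B #11), 3 (A #15, B #12). Since dp[17][12] = 6, nothing longer is possible.

6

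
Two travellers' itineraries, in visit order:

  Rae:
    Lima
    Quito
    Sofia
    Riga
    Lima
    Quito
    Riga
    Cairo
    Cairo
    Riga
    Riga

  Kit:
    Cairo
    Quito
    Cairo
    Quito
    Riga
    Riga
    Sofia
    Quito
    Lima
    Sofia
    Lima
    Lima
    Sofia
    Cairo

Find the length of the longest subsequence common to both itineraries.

4

Taking Lima (Rae #1, Kit #9); then Sofia (Rae #3, Kit #10); then Lima (Rae #5, Kit #12); then Cairo (Rae #9, Kit #14) gives a common subsequence of length 4. Since dp[11][14] = 4, nothing longer is possible.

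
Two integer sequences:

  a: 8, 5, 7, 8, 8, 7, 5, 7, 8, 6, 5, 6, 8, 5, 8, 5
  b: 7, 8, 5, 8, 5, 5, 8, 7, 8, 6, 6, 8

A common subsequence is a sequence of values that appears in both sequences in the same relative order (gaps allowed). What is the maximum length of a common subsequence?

Taking 8 at a[1]=b[2], 5 at a[2]=b[3], 8 at a[4]=b[4], 8 at a[5]=b[7], 7 at a[8]=b[8], 8 at a[9]=b[9], 6 at a[10]=b[10], 6 at a[12]=b[11], 8 at a[15]=b[12] gives a common subsequence of length 9. Since dp[16][12] = 9, nothing longer is possible.

9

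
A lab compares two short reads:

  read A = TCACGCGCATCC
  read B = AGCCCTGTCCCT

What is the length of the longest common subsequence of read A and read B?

Let dp[i][j] be the LCS length of the first i bases of read A and the first j bases of read B. dp[i][j] = dp[i-1][j-1]+1 when the i-th and j-th bases match, else max(dp[i-1][j], dp[i][j-1]).
    ·  A  G  C  C  C  T  G  T  C  C  C  T
 ·  0  0  0  0  0  0  0  0  0  0  0  0  0
 T  0  0  0  0  0  0  1  1  1  1  1  1  1
 C  0  0  0  1  1  1  1  1  1  2  2  2  2
 A  0  1  1  1  1  1  1  1  1  2  2  2  2
 C  0  1  1  2  2  2  2  2  2  2  3  3  3
 G  0  1  2  2  2  2  2  3  3  3  3  3  3
 C  0  1  2  3  3  3  3  3  3  4  4  4  4
 G  0  1  2  3  3  3  3  4  4  4  4  4  4
 C  0  1  2  3  4  4  4  4  4  5  5  5  5
 A  0  1  2  3  4  4  4  4  4  5  5  5  5
 T  0  1  2  3  4  4  5  5  5  5  5  5  6
 C  0  1  2  3  4  5  5  5  5  6  6  6  6
 C  0  1  2  3  4  5  5  5  5  6  7  7  7
dp[12][12] = 7. One LCS (by backtracking along matches): CCCGCCC.

7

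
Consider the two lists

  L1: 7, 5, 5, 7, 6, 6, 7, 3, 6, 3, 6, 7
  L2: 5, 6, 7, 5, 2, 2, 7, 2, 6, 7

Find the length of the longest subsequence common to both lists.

Let dp[i][j] be the LCS length of the first i values of L1 and the first j values of L2. dp[i][j] = dp[i-1][j-1]+1 when the i-th and j-th values match, else max(dp[i-1][j], dp[i][j-1]).
    ·  5  6  7  5  2  2  7  2  6  7
 ·  0  0  0  0  0  0  0  0  0  0  0
 7  0  0  0  1  1  1  1  1  1  1  1
 5  0  1  1  1  2  2  2  2  2  2  2
 5  0  1  1  1  2  2  2  2  2  2  2
 7  0  1  1  2  2  2  2  3  3  3  3
 6  0  1  2  2  2  2  2  3  3  4  4
 6  0  1  2  2  2  2  2  3  3  4  4
 7  0  1  2  3  3  3  3  3  3  4  5
 3  0  1  2  3  3  3  3  3  3  4  5
 6  0  1  2  3  3  3  3  3  3  4  5
 3  0  1  2  3  3  3  3  3  3  4  5
 6  0  1  2  3  3  3  3  3  3  4  5
 7  0  1  2  3  3  3  3  4  4  4  5
dp[12][10] = 5. One LCS (by backtracking along matches): 7, 5, 7, 6, 7.

5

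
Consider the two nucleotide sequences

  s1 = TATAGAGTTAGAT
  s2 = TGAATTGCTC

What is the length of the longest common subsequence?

7

One common subsequence of length 7: T (s1 #1, s2 #1), A (s1 #4, s2 #3), A (s1 #6, s2 #4), T (s1 #8, s2 #5), T (s1 #9, s2 #6), G (s1 #11, s2 #7), T (s1 #13, s2 #9), and the DP table's final entry dp[13][10] is also 7, so no common subsequence is longer.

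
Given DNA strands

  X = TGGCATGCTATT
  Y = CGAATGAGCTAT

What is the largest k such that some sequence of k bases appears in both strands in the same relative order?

8

Let dp[i][j] be the LCS length of the first i bases of X and the first j bases of Y. dp[i][j] = dp[i-1][j-1]+1 when the i-th and j-th bases match, else max(dp[i-1][j], dp[i][j-1]).
    ·  C  G  A  A  T  G  A  G  C  T  A  T
 ·  0  0  0  0  0  0  0  0  0  0  0  0  0
 T  0  0  0  0  0  1  1  1  1  1  1  1  1
 G  0  0  1  1  1  1  2  2  2  2  2  2  2
 G  0  0  1  1  1  1  2  2  3  3  3  3  3
 C  0  1  1  1  1  1  2  2  3  4  4  4  4
 A  0  1  1  2  2  2  2  3  3  4  4  5  5
 T  0  1  1  2  2  3  3  3  3  4  5  5  6
 G  0  1  2  2  2  3  4  4  4  4  5  5  6
 C  0  1  2  2  2  3  4  4  4  5  5  5  6
 T  0  1  2  2  2  3  4  4  4  5  6  6  6
 A  0  1  2  3  3  3  4  5  5  5  6  7  7
 T  0  1  2  3  3  4  4  5  5  5  6  7  8
 T  0  1  2  3  3  4  4  5  5  5  6  7  8
dp[12][12] = 8. One LCS (by backtracking along matches): TGAGCTAT.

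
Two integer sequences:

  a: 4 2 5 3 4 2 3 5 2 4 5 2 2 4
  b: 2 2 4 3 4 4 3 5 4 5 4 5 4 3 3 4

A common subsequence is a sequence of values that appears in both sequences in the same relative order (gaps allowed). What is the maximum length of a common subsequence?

8

Pick 4 at a[1]=b[3], 3 at a[4]=b[4], 4 at a[5]=b[6], 3 at a[7]=b[7], 5 at a[8]=b[10], 4 at a[10]=b[11], 5 at a[11]=b[12], 4 at a[14]=b[16]; all 8 values appear in both, in order. dp[14][16] = 8 confirms this is the maximum.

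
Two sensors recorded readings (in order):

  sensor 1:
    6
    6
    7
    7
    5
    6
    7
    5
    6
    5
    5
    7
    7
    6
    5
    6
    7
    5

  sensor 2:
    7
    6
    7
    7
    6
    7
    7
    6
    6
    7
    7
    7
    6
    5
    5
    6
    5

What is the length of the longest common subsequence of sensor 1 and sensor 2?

Pick 6 [1,2], 6 [2,5], 7 [3,6], 7 [4,7], 6 [6,9], 7 [7,10], 7 [12,11], 7 [13,12], 6 [14,13], 5 [15,15], 6 [16,16], 5 [18,17]; all 12 values appear in both, in order. The LCS DP gives dp[18][17] = 12, so this is optimal.

12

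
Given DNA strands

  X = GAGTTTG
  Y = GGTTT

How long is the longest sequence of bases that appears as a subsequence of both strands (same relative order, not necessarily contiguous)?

5

Let dp[i][j] be the LCS length of the first i bases of X and the first j bases of Y. dp[i][j] = dp[i-1][j-1]+1 when the i-th and j-th bases match, else max(dp[i-1][j], dp[i][j-1]).
    ·  G  G  T  T  T
 ·  0  0  0  0  0  0
 G  0  1  1  1  1  1
 A  0  1  1  1  1  1
 G  0  1  2  2  2  2
 T  0  1  2  3  3  3
 T  0  1  2  3  4  4
 T  0  1  2  3  4  5
 G  0  1  2  3  4  5
dp[7][5] = 5. One LCS (by backtracking along matches): GGTTT.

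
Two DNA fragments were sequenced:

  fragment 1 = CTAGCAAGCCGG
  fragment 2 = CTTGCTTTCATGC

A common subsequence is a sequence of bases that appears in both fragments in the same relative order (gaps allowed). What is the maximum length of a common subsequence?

Taking C (fragment 1 #1, fragment 2 #1); then T (fragment 1 #2, fragment 2 #3); then G (fragment 1 #4, fragment 2 #4); then C (fragment 1 #5, fragment 2 #9); then A (fragment 1 #6, fragment 2 #10); then G (fragment 1 #8, fragment 2 #12); then C (fragment 1 #10, fragment 2 #13) gives a common subsequence of length 7. dp[12][13] = 7 confirms this is the maximum.

7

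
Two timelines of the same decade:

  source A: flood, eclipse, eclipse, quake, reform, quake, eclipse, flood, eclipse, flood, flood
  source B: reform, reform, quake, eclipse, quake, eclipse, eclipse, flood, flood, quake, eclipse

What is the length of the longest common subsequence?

Taking eclipse [3,4], then quake [6,5], then eclipse [7,6], then eclipse [9,7], then flood [10,8], then flood [11,9] gives a common subsequence of length 6, and the DP table's final entry dp[11][11] is also 6, so no common subsequence is longer.

6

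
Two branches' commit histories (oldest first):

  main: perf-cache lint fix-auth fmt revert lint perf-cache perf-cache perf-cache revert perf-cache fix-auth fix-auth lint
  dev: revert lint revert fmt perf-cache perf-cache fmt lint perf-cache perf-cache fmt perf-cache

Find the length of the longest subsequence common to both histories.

6

Taking perf-cache [1,6]; then fmt [4,7]; then lint [6,8]; then perf-cache [7,9]; then perf-cache [8,10]; then perf-cache [11,12] gives a common subsequence of length 6. dp[14][12] = 6 confirms this is the maximum.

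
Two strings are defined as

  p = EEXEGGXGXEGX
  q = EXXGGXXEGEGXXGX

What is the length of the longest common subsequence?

9

One common subsequence of length 9: E at p[1]=q[1] → X at p[3]=q[7] → E at p[4]=q[8] → G at p[5]=q[9] → G at p[6]=q[11] → X at p[7]=q[12] → X at p[9]=q[13] → G at p[11]=q[14] → X at p[12]=q[15]. Since dp[12][15] = 9, nothing longer is possible.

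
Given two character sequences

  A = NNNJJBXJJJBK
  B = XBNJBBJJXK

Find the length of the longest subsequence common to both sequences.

6

Let dp[i][j] be the LCS length of the first i characters of A and the first j characters of B. dp[i][j] = dp[i-1][j-1]+1 when the i-th and j-th characters match, else max(dp[i-1][j], dp[i][j-1]).
    ·  X  B  N  J  B  B  J  J  X  K
 ·  0  0  0  0  0  0  0  0  0  0  0
 N  0  0  0  1  1  1  1  1  1  1  1
 N  0  0  0  1  1  1  1  1  1  1  1
 N  0  0  0  1  1  1  1  1  1  1  1
 J  0  0  0  1  2  2  2  2  2  2  2
 J  0  0  0  1  2  2  2  3  3  3  3
 B  0  0  1  1  2  3  3  3  3  3  3
 X  0  1  1  1  2  3  3  3  3  4  4
 J  0  1  1  1  2  3  3  4  4  4  4
 J  0  1  1  1  2  3  3  4  5  5  5
 J  0  1  1  1  2  3  3  4  5  5  5
 B  0  1  2  2  2  3  4  4  5  5  5
 K  0  1  2  2  2  3  4  4  5  5  6
dp[12][10] = 6. One LCS (by backtracking along matches): NJBJJK.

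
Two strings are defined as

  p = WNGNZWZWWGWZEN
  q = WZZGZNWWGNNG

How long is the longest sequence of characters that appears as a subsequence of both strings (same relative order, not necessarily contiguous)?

7

One common subsequence of length 7: W at p[1]=q[1]; then G at p[3]=q[4]; then N at p[4]=q[6]; then W at p[8]=q[7]; then W at p[9]=q[8]; then G at p[10]=q[9]; then N at p[14]=q[11]. dp[14][12] = 7 confirms this is the maximum.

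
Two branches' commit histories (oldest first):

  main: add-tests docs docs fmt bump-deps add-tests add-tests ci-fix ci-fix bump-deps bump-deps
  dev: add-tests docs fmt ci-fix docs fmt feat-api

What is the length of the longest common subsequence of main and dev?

4

One common subsequence of length 4: add-tests at main[1]=dev[1] → docs at main[2]=dev[2] → docs at main[3]=dev[5] → fmt at main[4]=dev[6]. Since dp[11][7] = 4, nothing longer is possible.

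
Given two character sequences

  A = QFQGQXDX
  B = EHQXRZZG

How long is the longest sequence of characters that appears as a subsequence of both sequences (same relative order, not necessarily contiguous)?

One common subsequence of length 2: Q at A[1]=B[3], then G at A[4]=B[8]. dp[8][8] = 2 confirms this is the maximum.

2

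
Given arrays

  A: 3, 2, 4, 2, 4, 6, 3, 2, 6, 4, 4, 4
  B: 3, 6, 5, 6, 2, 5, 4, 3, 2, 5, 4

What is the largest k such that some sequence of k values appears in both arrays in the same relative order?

6

Let dp[i][j] be the LCS length of the first i values of A and the first j values of B. dp[i][j] = dp[i-1][j-1]+1 when the i-th and j-th values match, else max(dp[i-1][j], dp[i][j-1]).
    ·  3  6  5  6  2  5  4  3  2  5  4
 ·  0  0  0  0  0  0  0  0  0  0  0  0
 3  0  1  1  1  1  1  1  1  1  1  1  1
 2  0  1  1  1  1  2  2  2  2  2  2  2
 4  0  1  1  1  1  2  2  3  3  3  3  3
 2  0  1  1  1  1  2  2  3  3  4  4  4
 4  0  1  1  1  1  2  2  3  3  4  4  5
 6  0  1  2  2  2  2  2  3  3  4  4  5
 3  0  1  2  2  2  2  2  3  4  4  4  5
 2  0  1  2  2  2  3  3  3  4  5  5  5
 6  0  1  2  2  3  3  3  3  4  5  5  5
 4  0  1  2  2  3  3  3  4  4  5  5  6
 4  0  1  2  2  3  3  3  4  4  5  5  6
 4  0  1  2  2  3  3  3  4  4  5  5  6
dp[12][11] = 6. One LCS (by backtracking along matches): 3, 2, 4, 3, 2, 4.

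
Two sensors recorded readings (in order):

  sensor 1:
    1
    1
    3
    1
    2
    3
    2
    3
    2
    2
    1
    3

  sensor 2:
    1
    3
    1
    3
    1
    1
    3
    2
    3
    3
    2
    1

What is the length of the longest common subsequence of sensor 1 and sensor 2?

9

Let dp[i][j] be the LCS length of the first i values of sensor 1 and the first j values of sensor 2. dp[i][j] = dp[i-1][j-1]+1 when the i-th and j-th values match, else max(dp[i-1][j], dp[i][j-1]).
    ·  1  3  1  3  1  1  3  2  3  3  2  1
 ·  0  0  0  0  0  0  0  0  0  0  0  0  0
 1  0  1  1  1  1  1  1  1  1  1  1  1  1
 1  0  1  1  2  2  2  2  2  2  2  2  2  2
 3  0  1  2  2  3  3  3  3  3  3  3  3  3
 1  0  1  2  3  3  4  4  4  4  4  4  4  4
 2  0  1  2  3  3  4  4  4  5  5  5  5  5
 3  0  1  2  3  4  4  4  5  5  6  6  6  6
 2  0  1  2  3  4  4  4  5  6  6  6  7  7
 3  0  1  2  3  4  4  4  5  6  7  7  7  7
 2  0  1  2  3  4  4  4  5  6  7  7  8  8
 2  0  1  2  3  4  4  4  5  6  7  7  8  8
 1  0  1  2  3  4  5  5  5  6  7  7  8  9
 3  0  1  2  3  4  5  5  6  6  7  8  8  9
dp[12][12] = 9. One LCS (by backtracking along matches): 1, 1, 3, 1, 2, 3, 3, 2, 1.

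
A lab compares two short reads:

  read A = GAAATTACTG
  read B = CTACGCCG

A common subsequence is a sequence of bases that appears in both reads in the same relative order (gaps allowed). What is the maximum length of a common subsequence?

4

Taking T [6,2] → A [7,3] → C [8,7] → G [10,8] gives a common subsequence of length 4. The LCS DP gives dp[10][8] = 4, so this is optimal.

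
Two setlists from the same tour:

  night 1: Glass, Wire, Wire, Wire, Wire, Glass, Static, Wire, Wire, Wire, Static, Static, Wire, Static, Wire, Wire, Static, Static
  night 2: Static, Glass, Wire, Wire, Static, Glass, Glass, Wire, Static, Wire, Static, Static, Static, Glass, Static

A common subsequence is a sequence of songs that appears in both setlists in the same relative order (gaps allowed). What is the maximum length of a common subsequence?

10

Match Glass at night 1[1]=night 2[2], Wire at night 1[2]=night 2[3], Wire at night 1[3]=night 2[4], Wire at night 1[5]=night 2[8], Static at night 1[7]=night 2[9], Wire at night 1[10]=night 2[10], Static at night 1[11]=night 2[11], Static at night 1[12]=night 2[12], Static at night 1[14]=night 2[13], Static at night 1[18]=night 2[15] — 10 songs in the same relative order in both, and the DP table's final entry dp[18][15] is also 10, so no common subsequence is longer.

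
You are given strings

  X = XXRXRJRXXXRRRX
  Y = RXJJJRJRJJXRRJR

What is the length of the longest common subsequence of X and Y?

Taking R [3,1]; then X [4,2]; then R [5,6]; then J [6,7]; then R [7,8]; then X [10,11]; then R [11,12]; then R [12,13]; then R [13,15] gives a common subsequence of length 9. Since dp[14][15] = 9, nothing longer is possible.

9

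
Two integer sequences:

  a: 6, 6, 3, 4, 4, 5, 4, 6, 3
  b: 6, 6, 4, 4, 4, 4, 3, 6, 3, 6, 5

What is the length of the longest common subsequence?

Taking 6 at a[1]=b[1]; then 6 at a[2]=b[2]; then 4 at a[4]=b[4]; then 4 at a[5]=b[5]; then 4 at a[7]=b[6]; then 6 at a[8]=b[8]; then 3 at a[9]=b[9] gives a common subsequence of length 7. dp[9][11] = 7 confirms this is the maximum.

7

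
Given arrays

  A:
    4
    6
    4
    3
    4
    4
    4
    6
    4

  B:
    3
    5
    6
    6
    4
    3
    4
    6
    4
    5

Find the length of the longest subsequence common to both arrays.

6

Taking 6 at A[2]=B[4] → 4 at A[3]=B[5] → 3 at A[4]=B[6] → 4 at A[7]=B[7] → 6 at A[8]=B[8] → 4 at A[9]=B[9] gives a common subsequence of length 6. Since dp[9][10] = 6, nothing longer is possible.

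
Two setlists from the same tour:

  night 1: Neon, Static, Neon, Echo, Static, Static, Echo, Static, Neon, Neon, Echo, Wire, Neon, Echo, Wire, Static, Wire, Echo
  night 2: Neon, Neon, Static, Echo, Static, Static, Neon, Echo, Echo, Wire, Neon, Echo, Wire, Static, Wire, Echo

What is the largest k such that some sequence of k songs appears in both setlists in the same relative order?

Match Neon [1,2], then Static [2,3], then Echo [4,4], then Static [5,5], then Static [6,6], then Echo [7,8], then Echo [11,9], then Wire [12,10], then Neon [13,11], then Echo [14,12], then Wire [15,13], then Static [16,14], then Wire [17,15], then Echo [18,16] — 14 songs in the same relative order in both. Since dp[18][16] = 14, nothing longer is possible.

14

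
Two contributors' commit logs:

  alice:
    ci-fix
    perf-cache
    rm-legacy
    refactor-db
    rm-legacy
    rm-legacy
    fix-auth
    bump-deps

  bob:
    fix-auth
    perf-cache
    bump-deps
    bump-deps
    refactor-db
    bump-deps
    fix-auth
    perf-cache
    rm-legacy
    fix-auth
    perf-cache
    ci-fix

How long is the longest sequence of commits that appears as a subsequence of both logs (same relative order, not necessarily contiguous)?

Pick perf-cache at alice[2]=bob[2], then refactor-db at alice[4]=bob[5], then rm-legacy at alice[6]=bob[9], then fix-auth at alice[7]=bob[10]; all 4 commits appear in both, in order, and the DP table's final entry dp[8][12] is also 4, so no common subsequence is longer.

4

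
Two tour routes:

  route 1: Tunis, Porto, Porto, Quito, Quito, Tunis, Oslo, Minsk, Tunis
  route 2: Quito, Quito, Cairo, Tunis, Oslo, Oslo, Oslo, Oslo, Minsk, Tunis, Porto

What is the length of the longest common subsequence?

6

One common subsequence of length 6: Quito [4,1]; then Quito [5,2]; then Tunis [6,4]; then Oslo [7,8]; then Minsk [8,9]; then Tunis [9,10]. Since dp[9][11] = 6, nothing longer is possible.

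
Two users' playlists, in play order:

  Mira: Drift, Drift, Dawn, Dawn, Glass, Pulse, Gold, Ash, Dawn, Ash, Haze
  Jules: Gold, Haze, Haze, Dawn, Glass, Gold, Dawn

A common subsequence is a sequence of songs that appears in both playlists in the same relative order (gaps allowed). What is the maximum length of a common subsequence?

4

Match Dawn (Mira #4, Jules #4), Glass (Mira #5, Jules #5), Gold (Mira #7, Jules #6), Dawn (Mira #9, Jules #7) — 4 songs in the same relative order in both, and the DP table's final entry dp[11][7] is also 4, so no common subsequence is longer.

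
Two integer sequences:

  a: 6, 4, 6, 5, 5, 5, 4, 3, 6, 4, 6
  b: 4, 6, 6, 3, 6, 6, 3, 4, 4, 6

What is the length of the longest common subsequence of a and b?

Taking 6 at a[1]=b[2] → 6 at a[3]=b[3] → 3 at a[8]=b[4] → 6 at a[9]=b[6] → 4 at a[10]=b[9] → 6 at a[11]=b[10] gives a common subsequence of length 6. dp[11][10] = 6 confirms this is the maximum.

6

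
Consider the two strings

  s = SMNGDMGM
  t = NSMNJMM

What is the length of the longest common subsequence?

5

Taking S [1,2], then M [2,3], then N [3,4], then M [6,6], then M [8,7] gives a common subsequence of length 5. Since dp[8][7] = 5, nothing longer is possible.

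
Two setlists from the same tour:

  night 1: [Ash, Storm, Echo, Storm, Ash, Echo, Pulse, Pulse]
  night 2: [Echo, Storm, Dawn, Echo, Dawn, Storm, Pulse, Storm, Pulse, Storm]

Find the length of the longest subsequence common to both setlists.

5

Pick Storm [2,2] → Echo [3,4] → Storm [4,6] → Pulse [7,7] → Pulse [8,9]; all 5 songs appear in both, in order. dp[8][10] = 5 confirms this is the maximum.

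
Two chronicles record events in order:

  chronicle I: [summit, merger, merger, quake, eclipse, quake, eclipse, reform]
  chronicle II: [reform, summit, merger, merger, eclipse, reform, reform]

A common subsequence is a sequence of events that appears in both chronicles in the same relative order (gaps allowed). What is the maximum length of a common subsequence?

5

Taking summit (chronicle I #1, chronicle II #2); then merger (chronicle I #2, chronicle II #3); then merger (chronicle I #3, chronicle II #4); then eclipse (chronicle I #5, chronicle II #5); then reform (chronicle I #8, chronicle II #7) gives a common subsequence of length 5. The LCS DP gives dp[8][7] = 5, so this is optimal.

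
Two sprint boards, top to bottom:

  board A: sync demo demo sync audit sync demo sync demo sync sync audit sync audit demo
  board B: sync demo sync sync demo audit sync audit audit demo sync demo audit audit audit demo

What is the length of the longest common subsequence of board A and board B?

One common subsequence of length 11: sync at board A[1]=board B[1] → demo at board A[2]=board B[2] → demo at board A[3]=board B[5] → sync at board A[4]=board B[7] → audit at board A[5]=board B[9] → demo at board A[7]=board B[10] → sync at board A[8]=board B[11] → demo at board A[9]=board B[12] → audit at board A[12]=board B[14] → audit at board A[14]=board B[15] → demo at board A[15]=board B[16]. Since dp[15][16] = 11, nothing longer is possible.

11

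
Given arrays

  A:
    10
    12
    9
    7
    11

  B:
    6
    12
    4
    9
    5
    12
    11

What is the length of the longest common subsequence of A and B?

Pick 12 at A[2]=B[2], then 9 at A[3]=B[4], then 11 at A[5]=B[7]; all 3 values appear in both, in order. dp[5][7] = 3 confirms this is the maximum.

3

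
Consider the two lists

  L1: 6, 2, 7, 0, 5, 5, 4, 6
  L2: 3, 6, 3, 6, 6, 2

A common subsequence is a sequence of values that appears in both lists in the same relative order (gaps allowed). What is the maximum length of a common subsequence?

2

Let dp[i][j] be the LCS length of the first i values of L1 and the first j values of L2. dp[i][j] = dp[i-1][j-1]+1 when the i-th and j-th values match, else max(dp[i-1][j], dp[i][j-1]).
    ·  3  6  3  6  6  2
 ·  0  0  0  0  0  0  0
 6  0  0  1  1  1  1  1
 2  0  0  1  1  1  1  2
 7  0  0  1  1  1  1  2
 0  0  0  1  1  1  1  2
 5  0  0  1  1  1  1  2
 5  0  0  1  1  1  1  2
 4  0  0  1  1  1  1  2
 6  0  0  1  1  2  2  2
dp[8][6] = 2. One LCS (by backtracking along matches): 6, 2.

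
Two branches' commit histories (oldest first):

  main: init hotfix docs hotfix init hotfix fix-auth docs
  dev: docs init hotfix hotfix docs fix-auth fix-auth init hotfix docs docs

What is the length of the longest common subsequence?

Pick init [1,2], then hotfix [2,4], then docs [3,5], then init [5,8], then hotfix [6,9], then docs [8,11]; all 6 commits appear in both, in order. dp[8][11] = 6 confirms this is the maximum.

6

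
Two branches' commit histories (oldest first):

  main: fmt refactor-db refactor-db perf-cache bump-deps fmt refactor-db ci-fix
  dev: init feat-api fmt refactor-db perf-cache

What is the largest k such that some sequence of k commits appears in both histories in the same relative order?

3

Pick fmt (main #1, dev #3), then refactor-db (main #3, dev #4), then perf-cache (main #4, dev #5); all 3 commits appear in both, in order, and the DP table's final entry dp[8][5] is also 3, so no common subsequence is longer.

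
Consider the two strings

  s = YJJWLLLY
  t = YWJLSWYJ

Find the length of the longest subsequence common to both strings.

4

Let dp[i][j] be the LCS length of the first i characters of s and the first j characters of t. dp[i][j] = dp[i-1][j-1]+1 when the i-th and j-th characters match, else max(dp[i-1][j], dp[i][j-1]).
    ·  Y  W  J  L  S  W  Y  J
 ·  0  0  0  0  0  0  0  0  0
 Y  0  1  1  1  1  1  1  1  1
 J  0  1  1  2  2  2  2  2  2
 J  0  1  1  2  2  2  2  2  3
 W  0  1  2  2  2  2  3  3  3
 L  0  1  2  2  3  3  3  3  3
 L  0  1  2  2  3  3  3  3  3
 L  0  1  2  2  3  3  3  3  3
 Y  0  1  2  2  3  3  3  4  4
dp[8][8] = 4. One LCS (by backtracking along matches): YJWY.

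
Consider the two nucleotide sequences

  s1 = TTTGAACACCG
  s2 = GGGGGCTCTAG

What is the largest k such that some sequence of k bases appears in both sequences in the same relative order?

4

Let dp[i][j] be the LCS length of the first i bases of s1 and the first j bases of s2. dp[i][j] = dp[i-1][j-1]+1 when the i-th and j-th bases match, else max(dp[i-1][j], dp[i][j-1]).
    ·  G  G  G  G  G  C  T  C  T  A  G
 ·  0  0  0  0  0  0  0  0  0  0  0  0
 T  0  0  0  0  0  0  0  1  1  1  1  1
 T  0  0  0  0  0  0  0  1  1  2  2  2
 T  0  0  0  0  0  0  0  1  1  2  2  2
 G  0  1  1  1  1  1  1  1  1  2  2  3
 A  0  1  1  1  1  1  1  1  1  2  3  3
 A  0  1  1  1  1  1  1  1  1  2  3  3
 C  0  1  1  1  1  1  2  2  2  2  3  3
 A  0  1  1  1  1  1  2  2  2  2  3  3
 C  0  1  1  1  1  1  2  2  3  3  3  3
 C  0  1  1  1  1  1  2  2  3  3  3  3
 G  0  1  2  2  2  2  2  2  3  3  3  4
dp[11][11] = 4. One LCS (by backtracking along matches): TTAG.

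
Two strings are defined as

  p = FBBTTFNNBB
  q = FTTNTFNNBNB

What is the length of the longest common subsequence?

One common subsequence of length 8: F at p[1]=q[1], T at p[4]=q[3], T at p[5]=q[5], F at p[6]=q[6], N at p[7]=q[7], N at p[8]=q[8], B at p[9]=q[9], B at p[10]=q[11], and the DP table's final entry dp[10][11] is also 8, so no common subsequence is longer.

8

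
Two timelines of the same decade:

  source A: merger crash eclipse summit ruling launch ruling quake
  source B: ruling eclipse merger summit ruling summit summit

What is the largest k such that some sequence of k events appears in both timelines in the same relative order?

3

Taking merger at source A[1]=source B[3] → summit at source A[4]=source B[4] → ruling at source A[5]=source B[5] gives a common subsequence of length 3. dp[8][7] = 3 confirms this is the maximum.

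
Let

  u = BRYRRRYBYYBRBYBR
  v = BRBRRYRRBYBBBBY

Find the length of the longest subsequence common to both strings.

One common subsequence of length 10: B at u[1]=v[3] → R at u[2]=v[5] → Y at u[3]=v[6] → R at u[4]=v[7] → R at u[5]=v[8] → Y at u[7]=v[10] → B at u[8]=v[12] → B at u[11]=v[13] → B at u[13]=v[14] → Y at u[14]=v[15]. dp[16][15] = 10 confirms this is the maximum.

10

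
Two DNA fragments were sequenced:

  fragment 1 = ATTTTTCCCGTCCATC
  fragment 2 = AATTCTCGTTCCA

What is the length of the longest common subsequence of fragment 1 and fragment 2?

10

Match A (fragment 1 #1, fragment 2 #2); then T (fragment 1 #2, fragment 2 #3); then T (fragment 1 #3, fragment 2 #4); then T (fragment 1 #6, fragment 2 #6); then C (fragment 1 #9, fragment 2 #7); then G (fragment 1 #10, fragment 2 #8); then T (fragment 1 #11, fragment 2 #10); then C (fragment 1 #12, fragment 2 #11); then C (fragment 1 #13, fragment 2 #12); then A (fragment 1 #14, fragment 2 #13) — 10 bases in the same relative order in both, and the DP table's final entry dp[16][13] is also 10, so no common subsequence is longer.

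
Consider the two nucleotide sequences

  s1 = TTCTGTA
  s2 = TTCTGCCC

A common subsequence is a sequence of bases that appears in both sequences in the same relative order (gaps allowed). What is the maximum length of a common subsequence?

5

Let dp[i][j] be the LCS length of the first i bases of s1 and the first j bases of s2. dp[i][j] = dp[i-1][j-1]+1 when the i-th and j-th bases match, else max(dp[i-1][j], dp[i][j-1]).
    ·  T  T  C  T  G  C  C  C
 ·  0  0  0  0  0  0  0  0  0
 T  0  1  1  1  1  1  1  1  1
 T  0  1  2  2  2  2  2  2  2
 C  0  1  2  3  3  3  3  3  3
 T  0  1  2  3  4  4  4  4  4
 G  0  1  2  3  4  5  5  5  5
 T  0  1  2  3  4  5  5  5  5
 A  0  1  2  3  4  5  5  5  5
dp[7][8] = 5. One LCS (by backtracking along matches): TTCTG.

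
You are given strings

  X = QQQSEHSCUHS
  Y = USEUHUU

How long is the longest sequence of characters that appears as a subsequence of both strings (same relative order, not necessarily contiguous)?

4

Let dp[i][j] be the LCS length of the first i characters of X and the first j characters of Y. dp[i][j] = dp[i-1][j-1]+1 when the i-th and j-th characters match, else max(dp[i-1][j], dp[i][j-1]).
    ·  U  S  E  U  H  U  U
 ·  0  0  0  0  0  0  0  0
 Q  0  0  0  0  0  0  0  0
 Q  0  0  0  0  0  0  0  0
 Q  0  0  0  0  0  0  0  0
 S  0  0  1  1  1  1  1  1
 E  0  0  1  2  2  2  2  2
 H  0  0  1  2  2  3  3  3
 S  0  0  1  2  2  3  3  3
 C  0  0  1  2  2  3  3  3
 U  0  1  1  2  3  3  4  4
 H  0  1  1  2  3  4  4  4
 S  0  1  2  2  3  4  4  4
dp[11][7] = 4. One LCS (by backtracking along matches): SEHU.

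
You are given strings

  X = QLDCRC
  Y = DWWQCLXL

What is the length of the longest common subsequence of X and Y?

Match Q [1,4], then L [2,8] — 2 characters in the same relative order in both. Since dp[6][8] = 2, nothing longer is possible.

2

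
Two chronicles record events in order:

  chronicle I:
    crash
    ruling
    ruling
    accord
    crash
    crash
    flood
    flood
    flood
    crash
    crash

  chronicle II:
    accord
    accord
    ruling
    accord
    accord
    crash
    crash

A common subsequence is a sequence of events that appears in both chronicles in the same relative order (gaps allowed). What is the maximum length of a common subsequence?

4

Taking ruling (chronicle I #2, chronicle II #3), accord (chronicle I #4, chronicle II #5), crash (chronicle I #10, chronicle II #6), crash (chronicle I #11, chronicle II #7) gives a common subsequence of length 4. The LCS DP gives dp[11][7] = 4, so this is optimal.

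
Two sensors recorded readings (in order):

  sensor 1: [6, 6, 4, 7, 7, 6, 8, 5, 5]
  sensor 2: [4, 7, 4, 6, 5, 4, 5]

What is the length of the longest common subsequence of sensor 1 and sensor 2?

One common subsequence of length 5: 4 at sensor 1[3]=sensor 2[1], then 7 at sensor 1[4]=sensor 2[2], then 6 at sensor 1[6]=sensor 2[4], then 5 at sensor 1[8]=sensor 2[5], then 5 at sensor 1[9]=sensor 2[7]. The LCS DP gives dp[9][7] = 5, so this is optimal.

5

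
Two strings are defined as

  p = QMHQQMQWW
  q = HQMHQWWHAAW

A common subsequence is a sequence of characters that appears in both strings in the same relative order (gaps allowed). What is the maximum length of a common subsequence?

Let dp[i][j] be the LCS length of the first i characters of p and the first j characters of q. dp[i][j] = dp[i-1][j-1]+1 when the i-th and j-th characters match, else max(dp[i-1][j], dp[i][j-1]).
    ·  H  Q  M  H  Q  W  W  H  A  A  W
 ·  0  0  0  0  0  0  0  0  0  0  0  0
 Q  0  0  1  1  1  1  1  1  1  1  1  1
 M  0  0  1  2  2  2  2  2  2  2  2  2
 H  0  1  1  2  3  3  3  3  3  3  3  3
 Q  0  1  2  2  3  4  4  4  4  4  4  4
 Q  0  1  2  2  3  4  4  4  4  4  4  4
 M  0  1  2  3  3  4  4  4  4  4  4  4
 Q  0  1  2  3  3  4  4  4  4  4  4  4
 W  0  1  2  3  3  4  5  5  5  5  5  5
 W  0  1  2  3  3  4  5  6  6  6  6  6
dp[9][11] = 6. One LCS (by backtracking along matches): QMHQWW.

6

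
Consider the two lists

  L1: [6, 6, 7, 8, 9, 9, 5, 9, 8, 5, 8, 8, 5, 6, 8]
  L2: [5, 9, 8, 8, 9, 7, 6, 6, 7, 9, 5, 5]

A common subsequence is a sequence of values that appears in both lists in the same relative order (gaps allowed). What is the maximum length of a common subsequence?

6

One common subsequence of length 6: 6 (L1 #1, L2 #7), then 6 (L1 #2, L2 #8), then 7 (L1 #3, L2 #9), then 9 (L1 #8, L2 #10), then 5 (L1 #10, L2 #11), then 5 (L1 #13, L2 #12). The LCS DP gives dp[15][12] = 6, so this is optimal.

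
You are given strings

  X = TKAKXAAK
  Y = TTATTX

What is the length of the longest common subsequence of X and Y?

3

Let dp[i][j] be the LCS length of the first i characters of X and the first j characters of Y. dp[i][j] = dp[i-1][j-1]+1 when the i-th and j-th characters match, else max(dp[i-1][j], dp[i][j-1]).
    ·  T  T  A  T  T  X
 ·  0  0  0  0  0  0  0
 T  0  1  1  1  1  1  1
 K  0  1  1  1  1  1  1
 A  0  1  1  2  2  2  2
 K  0  1  1  2  2  2  2
 X  0  1  1  2  2  2  3
 A  0  1  1  2  2  2  3
 A  0  1  1  2  2  2  3
 K  0  1  1  2  2  2  3
dp[8][6] = 3. One LCS (by backtracking along matches): TAX.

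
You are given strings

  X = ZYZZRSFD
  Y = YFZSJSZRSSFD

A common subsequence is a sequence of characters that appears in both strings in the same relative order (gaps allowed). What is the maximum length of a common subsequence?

Let dp[i][j] be the LCS length of the first i characters of X and the first j characters of Y. dp[i][j] = dp[i-1][j-1]+1 when the i-th and j-th characters match, else max(dp[i-1][j], dp[i][j-1]).
    ·  Y  F  Z  S  J  S  Z  R  S  S  F  D
 ·  0  0  0  0  0  0  0  0  0  0  0  0  0
 Z  0  0  0  1  1  1  1  1  1  1  1  1  1
 Y  0  1  1  1  1  1  1  1  1  1  1  1  1
 Z  0  1  1  2  2  2  2  2  2  2  2  2  2
 Z  0  1  1  2  2  2  2  3  3  3  3  3  3
 R  0  1  1  2  2  2  2  3  4  4  4  4  4
 S  0  1  1  2  3  3  3  3  4  5  5  5  5
 F  0  1  2  2  3  3  3  3  4  5  5  6  6
 D  0  1  2  2  3  3  3  3  4  5  5  6  7
dp[8][12] = 7. One LCS (by backtracking along matches): YZZRSFD.

7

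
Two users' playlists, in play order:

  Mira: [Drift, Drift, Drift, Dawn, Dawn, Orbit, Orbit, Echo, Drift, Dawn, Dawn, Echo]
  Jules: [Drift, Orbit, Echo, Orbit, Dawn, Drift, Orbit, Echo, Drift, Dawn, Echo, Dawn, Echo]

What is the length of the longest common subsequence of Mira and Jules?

8

Match Drift at Mira[1]=Jules[1]; then Drift at Mira[3]=Jules[6]; then Orbit at Mira[7]=Jules[7]; then Echo at Mira[8]=Jules[8]; then Drift at Mira[9]=Jules[9]; then Dawn at Mira[10]=Jules[10]; then Dawn at Mira[11]=Jules[12]; then Echo at Mira[12]=Jules[13] — 8 songs in the same relative order in both. The LCS DP gives dp[12][13] = 8, so this is optimal.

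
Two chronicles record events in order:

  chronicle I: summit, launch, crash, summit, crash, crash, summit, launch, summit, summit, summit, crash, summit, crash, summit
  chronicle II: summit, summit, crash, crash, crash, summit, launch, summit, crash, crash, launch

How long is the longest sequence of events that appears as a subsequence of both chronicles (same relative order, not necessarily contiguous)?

Pick summit (chronicle I #1, chronicle II #2), crash (chronicle I #3, chronicle II #3), crash (chronicle I #5, chronicle II #4), crash (chronicle I #6, chronicle II #5), summit (chronicle I #7, chronicle II #6), launch (chronicle I #8, chronicle II #7), summit (chronicle I #11, chronicle II #8), crash (chronicle I #12, chronicle II #9), crash (chronicle I #14, chronicle II #10); all 9 events appear in both, in order. dp[15][11] = 9 confirms this is the maximum.

9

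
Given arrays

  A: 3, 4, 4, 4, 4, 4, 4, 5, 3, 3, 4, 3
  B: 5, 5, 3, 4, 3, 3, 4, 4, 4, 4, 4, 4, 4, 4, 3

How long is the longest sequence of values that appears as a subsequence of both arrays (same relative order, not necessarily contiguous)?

9

Taking 3 [1,6], then 4 [2,8], then 4 [3,9], then 4 [4,10], then 4 [5,11], then 4 [6,12], then 4 [7,13], then 4 [11,14], then 3 [12,15] gives a common subsequence of length 9. dp[12][15] = 9 confirms this is the maximum.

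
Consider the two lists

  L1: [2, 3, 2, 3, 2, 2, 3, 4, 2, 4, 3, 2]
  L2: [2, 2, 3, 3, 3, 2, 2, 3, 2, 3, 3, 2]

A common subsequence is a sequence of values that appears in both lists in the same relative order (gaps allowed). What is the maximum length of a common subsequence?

Let dp[i][j] be the LCS length of the first i values of L1 and the first j values of L2. dp[i][j] = dp[i-1][j-1]+1 when the i-th and j-th values match, else max(dp[i-1][j], dp[i][j-1]).
    ·  2  2  3  3  3  2  2  3  2  3  3  2
 ·  0  0  0  0  0  0  0  0  0  0  0  0  0
 2  0  1  1  1  1  1  1  1  1  1  1  1  1
 3  0  1  1  2  2  2  2  2  2  2  2  2  2
 2  0  1  2  2  2  2  3  3  3  3  3  3  3
 3  0  1  2  3  3  3  3  3  4  4  4  4  4
 2  0  1  2  3  3  3  4  4  4  5  5  5  5
 2  0  1  2  3  3  3  4  5  5  5  5  5  6
 3  0  1  2  3  4  4  4  5  6  6  6  6  6
 4  0  1  2  3  4  4  4  5  6  6  6  6  6
 2  0  1  2  3  4  4  5  5  6  7  7  7  7
 4  0  1  2  3  4  4  5  5  6  7  7  7  7
 3  0  1  2  3  4  5  5  5  6  7  8  8  8
 2  0  1  2  3  4  5  6  6  6  7  8  8  9
dp[12][12] = 9. One LCS (by backtracking along matches): 2, 3, 3, 2, 2, 3, 2, 3, 2.

9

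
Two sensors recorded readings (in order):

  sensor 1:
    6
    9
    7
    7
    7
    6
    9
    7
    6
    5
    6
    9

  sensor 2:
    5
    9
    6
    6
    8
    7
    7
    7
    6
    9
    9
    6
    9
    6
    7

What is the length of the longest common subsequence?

8

Taking 6 [1,4] → 7 [3,6] → 7 [4,7] → 7 [5,8] → 6 [6,9] → 9 [7,11] → 6 [9,12] → 6 [11,14] gives a common subsequence of length 8. dp[12][15] = 8 confirms this is the maximum.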